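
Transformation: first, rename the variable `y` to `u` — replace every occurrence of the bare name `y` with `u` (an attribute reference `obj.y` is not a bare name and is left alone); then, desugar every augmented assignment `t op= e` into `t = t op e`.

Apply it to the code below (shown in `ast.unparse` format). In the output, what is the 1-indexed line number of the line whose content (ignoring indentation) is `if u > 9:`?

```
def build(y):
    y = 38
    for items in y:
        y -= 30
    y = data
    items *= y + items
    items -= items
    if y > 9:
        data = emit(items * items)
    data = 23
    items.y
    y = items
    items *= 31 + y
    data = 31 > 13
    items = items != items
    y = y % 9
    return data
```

Transformed code:
def build(u):
    u = 38
    for items in u:
        u = u - 30
    u = data
    items = items * (u + items)
    items = items - items
    if u > 9:
        data = emit(items * items)
    data = 23
    items.y
    u = items
    items = items * (31 + u)
    data = 31 > 13
    items = items != items
    u = u % 9
    return data

8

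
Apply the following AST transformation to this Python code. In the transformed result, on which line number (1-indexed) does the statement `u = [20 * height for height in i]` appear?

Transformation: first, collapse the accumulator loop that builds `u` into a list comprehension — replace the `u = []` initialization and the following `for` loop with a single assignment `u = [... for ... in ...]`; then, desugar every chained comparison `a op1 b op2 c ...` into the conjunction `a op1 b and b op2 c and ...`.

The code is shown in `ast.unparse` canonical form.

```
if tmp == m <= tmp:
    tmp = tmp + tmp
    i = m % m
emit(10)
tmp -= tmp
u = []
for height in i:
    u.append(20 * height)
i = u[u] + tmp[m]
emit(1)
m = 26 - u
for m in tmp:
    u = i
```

Transformed code:
if tmp == m and m <= tmp:
    tmp = tmp + tmp
    i = m % m
emit(10)
tmp -= tmp
u = [20 * height for height in i]
i = u[u] + tmp[m]
emit(1)
m = 26 - u
for m in tmp:
    u = i

6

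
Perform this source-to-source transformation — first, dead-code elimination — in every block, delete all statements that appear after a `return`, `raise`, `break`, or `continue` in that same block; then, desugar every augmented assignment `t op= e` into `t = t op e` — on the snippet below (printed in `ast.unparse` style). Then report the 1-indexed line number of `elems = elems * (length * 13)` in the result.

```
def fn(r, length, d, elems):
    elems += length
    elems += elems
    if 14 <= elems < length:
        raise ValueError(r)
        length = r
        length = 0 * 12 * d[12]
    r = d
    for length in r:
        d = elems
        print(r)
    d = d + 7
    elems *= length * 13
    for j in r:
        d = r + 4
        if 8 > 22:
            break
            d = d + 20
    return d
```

11

Transformed code:
def fn(r, length, d, elems):
    elems = elems + length
    elems = elems + elems
    if 14 <= elems < length:
        raise ValueError(r)
    r = d
    for length in r:
        d = elems
        print(r)
    d = d + 7
    elems = elems * (length * 13)
    for j in r:
        d = r + 4
        if 8 > 22:
            break
    return d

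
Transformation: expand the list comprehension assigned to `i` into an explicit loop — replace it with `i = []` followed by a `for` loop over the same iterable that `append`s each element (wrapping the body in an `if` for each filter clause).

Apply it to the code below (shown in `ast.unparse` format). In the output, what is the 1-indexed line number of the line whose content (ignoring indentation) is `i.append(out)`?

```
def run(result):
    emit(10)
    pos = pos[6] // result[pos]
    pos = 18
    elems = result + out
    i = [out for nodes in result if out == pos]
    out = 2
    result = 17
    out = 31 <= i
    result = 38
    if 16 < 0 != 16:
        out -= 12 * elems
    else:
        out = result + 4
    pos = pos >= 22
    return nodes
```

Transformed code:
def run(result):
    emit(10)
    pos = pos[6] // result[pos]
    pos = 18
    elems = result + out
    i = []
    for nodes in result:
        if out == pos:
            i.append(out)
    out = 2
    result = 17
    out = 31 <= i
    result = 38
    if 16 < 0 != 16:
        out -= 12 * elems
    else:
        out = result + 4
    pos = pos >= 22
    return nodes

9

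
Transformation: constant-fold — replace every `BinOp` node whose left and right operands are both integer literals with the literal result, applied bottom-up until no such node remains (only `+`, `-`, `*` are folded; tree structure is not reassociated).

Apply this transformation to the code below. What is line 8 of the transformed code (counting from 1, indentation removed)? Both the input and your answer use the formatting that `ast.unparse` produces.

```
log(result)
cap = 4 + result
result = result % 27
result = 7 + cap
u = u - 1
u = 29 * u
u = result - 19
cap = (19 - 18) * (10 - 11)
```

Transformed code:
log(result)
cap = 4 + result
result = result % 27
result = 7 + cap
u = u - 1
u = 29 * u
u = result - 19
cap = -1

cap = -1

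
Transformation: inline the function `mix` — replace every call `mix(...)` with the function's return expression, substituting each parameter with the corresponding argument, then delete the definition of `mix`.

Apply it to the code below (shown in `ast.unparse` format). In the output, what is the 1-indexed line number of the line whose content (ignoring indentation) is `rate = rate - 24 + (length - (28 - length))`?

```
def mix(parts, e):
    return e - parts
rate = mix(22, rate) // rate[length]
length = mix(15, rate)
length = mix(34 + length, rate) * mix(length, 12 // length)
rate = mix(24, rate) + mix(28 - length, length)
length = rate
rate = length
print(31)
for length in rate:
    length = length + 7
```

Transformed code:
rate = (rate - 22) // rate[length]
length = rate - 15
length = (rate - (34 + length)) * (12 // length - length)
rate = rate - 24 + (length - (28 - length))
length = rate
rate = length
print(31)
for length in rate:
    length = length + 7

4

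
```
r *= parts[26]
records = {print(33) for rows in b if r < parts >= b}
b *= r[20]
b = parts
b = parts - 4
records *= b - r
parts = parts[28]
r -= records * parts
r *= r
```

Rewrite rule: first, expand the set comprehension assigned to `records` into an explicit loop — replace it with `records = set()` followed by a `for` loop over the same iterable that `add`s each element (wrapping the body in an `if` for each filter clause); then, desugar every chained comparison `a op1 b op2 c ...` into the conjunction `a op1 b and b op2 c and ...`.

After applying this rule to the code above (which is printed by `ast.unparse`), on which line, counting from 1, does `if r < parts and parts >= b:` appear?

Transformed code:
r *= parts[26]
records = set()
for rows in b:
    if r < parts and parts >= b:
        records.add(print(33))
b *= r[20]
b = parts
b = parts - 4
records *= b - r
parts = parts[28]
r -= records * parts
r *= r

4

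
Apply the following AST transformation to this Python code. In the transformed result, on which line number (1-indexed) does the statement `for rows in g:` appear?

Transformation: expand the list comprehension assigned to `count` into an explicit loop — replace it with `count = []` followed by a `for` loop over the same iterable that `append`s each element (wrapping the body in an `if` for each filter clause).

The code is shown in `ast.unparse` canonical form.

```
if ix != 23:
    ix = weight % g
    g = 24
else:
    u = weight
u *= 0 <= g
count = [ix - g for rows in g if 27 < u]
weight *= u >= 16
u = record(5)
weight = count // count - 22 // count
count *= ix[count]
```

8

Transformed code:
if ix != 23:
    ix = weight % g
    g = 24
else:
    u = weight
u *= 0 <= g
count = []
for rows in g:
    if 27 < u:
        count.append(ix - g)
weight *= u >= 16
u = record(5)
weight = count // count - 22 // count
count *= ix[count]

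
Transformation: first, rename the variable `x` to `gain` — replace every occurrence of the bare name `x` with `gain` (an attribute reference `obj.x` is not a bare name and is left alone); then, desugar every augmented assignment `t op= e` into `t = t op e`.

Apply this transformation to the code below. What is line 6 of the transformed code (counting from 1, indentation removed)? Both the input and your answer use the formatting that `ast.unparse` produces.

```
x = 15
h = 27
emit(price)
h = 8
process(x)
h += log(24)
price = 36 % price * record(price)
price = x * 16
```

h = h + log(24)

Transformed code:
gain = 15
h = 27
emit(price)
h = 8
process(gain)
h = h + log(24)
price = 36 % price * record(price)
price = gain * 16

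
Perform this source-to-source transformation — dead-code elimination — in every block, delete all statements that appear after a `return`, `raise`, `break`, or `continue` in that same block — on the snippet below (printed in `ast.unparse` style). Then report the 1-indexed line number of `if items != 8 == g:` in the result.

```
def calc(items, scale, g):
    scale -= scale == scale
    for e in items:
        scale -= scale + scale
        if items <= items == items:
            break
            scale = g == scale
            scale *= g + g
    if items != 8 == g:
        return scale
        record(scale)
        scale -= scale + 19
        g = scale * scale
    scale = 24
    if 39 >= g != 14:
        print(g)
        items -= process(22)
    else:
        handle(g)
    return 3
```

7

Transformed code:
def calc(items, scale, g):
    scale -= scale == scale
    for e in items:
        scale -= scale + scale
        if items <= items == items:
            break
    if items != 8 == g:
        return scale
    scale = 24
    if 39 >= g != 14:
        print(g)
        items -= process(22)
    else:
        handle(g)
    return 3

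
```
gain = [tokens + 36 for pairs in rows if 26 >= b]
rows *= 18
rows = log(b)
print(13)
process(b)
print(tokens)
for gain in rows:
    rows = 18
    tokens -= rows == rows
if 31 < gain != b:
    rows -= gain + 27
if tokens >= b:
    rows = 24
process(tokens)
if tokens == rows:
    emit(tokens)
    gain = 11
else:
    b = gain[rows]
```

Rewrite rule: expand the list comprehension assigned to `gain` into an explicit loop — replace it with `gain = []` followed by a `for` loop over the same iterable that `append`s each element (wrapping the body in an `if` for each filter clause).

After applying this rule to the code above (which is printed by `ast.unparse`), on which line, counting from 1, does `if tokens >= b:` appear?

15

Transformed code:
gain = []
for pairs in rows:
    if 26 >= b:
        gain.append(tokens + 36)
rows *= 18
rows = log(b)
print(13)
process(b)
print(tokens)
for gain in rows:
    rows = 18
    tokens -= rows == rows
if 31 < gain != b:
    rows -= gain + 27
if tokens >= b:
    rows = 24
process(tokens)
if tokens == rows:
    emit(tokens)
    gain = 11
else:
    b = gain[rows]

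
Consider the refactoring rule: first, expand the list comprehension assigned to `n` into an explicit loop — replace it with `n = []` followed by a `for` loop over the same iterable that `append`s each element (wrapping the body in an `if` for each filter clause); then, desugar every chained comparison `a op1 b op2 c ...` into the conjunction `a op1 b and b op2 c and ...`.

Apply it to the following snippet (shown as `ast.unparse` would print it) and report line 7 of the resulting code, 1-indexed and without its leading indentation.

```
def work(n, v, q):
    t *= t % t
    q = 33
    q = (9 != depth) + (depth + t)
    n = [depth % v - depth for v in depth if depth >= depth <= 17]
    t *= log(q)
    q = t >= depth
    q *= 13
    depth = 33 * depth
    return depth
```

if depth >= depth and depth <= 17:

Transformed code:
def work(n, v, q):
    t *= t % t
    q = 33
    q = (9 != depth) + (depth + t)
    n = []
    for v in depth:
        if depth >= depth and depth <= 17:
            n.append(depth % v - depth)
    t *= log(q)
    q = t >= depth
    q *= 13
    depth = 33 * depth
    return depth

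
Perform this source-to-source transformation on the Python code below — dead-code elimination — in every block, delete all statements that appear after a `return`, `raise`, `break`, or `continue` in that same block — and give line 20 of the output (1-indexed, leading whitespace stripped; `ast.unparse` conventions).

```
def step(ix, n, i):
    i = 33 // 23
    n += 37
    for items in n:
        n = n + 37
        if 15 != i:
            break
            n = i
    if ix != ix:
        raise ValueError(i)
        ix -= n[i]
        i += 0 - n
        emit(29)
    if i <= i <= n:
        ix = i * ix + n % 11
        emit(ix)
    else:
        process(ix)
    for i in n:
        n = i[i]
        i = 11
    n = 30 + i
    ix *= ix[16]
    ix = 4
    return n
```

Transformed code:
def step(ix, n, i):
    i = 33 // 23
    n += 37
    for items in n:
        n = n + 37
        if 15 != i:
            break
    if ix != ix:
        raise ValueError(i)
    if i <= i <= n:
        ix = i * ix + n % 11
        emit(ix)
    else:
        process(ix)
    for i in n:
        n = i[i]
        i = 11
    n = 30 + i
    ix *= ix[16]
    ix = 4
    return n

ix = 4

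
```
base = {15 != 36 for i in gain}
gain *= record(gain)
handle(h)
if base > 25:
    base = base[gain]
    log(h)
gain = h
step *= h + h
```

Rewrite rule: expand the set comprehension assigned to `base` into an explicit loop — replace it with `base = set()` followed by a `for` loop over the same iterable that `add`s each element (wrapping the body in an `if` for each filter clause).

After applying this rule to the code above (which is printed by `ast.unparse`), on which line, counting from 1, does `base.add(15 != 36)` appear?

Transformed code:
base = set()
for i in gain:
    base.add(15 != 36)
gain *= record(gain)
handle(h)
if base > 25:
    base = base[gain]
    log(h)
gain = h
step *= h + h

3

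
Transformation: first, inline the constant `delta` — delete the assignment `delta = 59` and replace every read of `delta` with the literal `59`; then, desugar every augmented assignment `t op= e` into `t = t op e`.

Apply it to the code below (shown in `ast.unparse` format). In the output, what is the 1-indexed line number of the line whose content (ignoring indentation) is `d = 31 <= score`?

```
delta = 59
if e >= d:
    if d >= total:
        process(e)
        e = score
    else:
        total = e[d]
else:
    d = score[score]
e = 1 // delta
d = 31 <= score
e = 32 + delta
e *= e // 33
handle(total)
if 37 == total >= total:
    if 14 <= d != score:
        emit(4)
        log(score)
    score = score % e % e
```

Transformed code:
if e >= d:
    if d >= total:
        process(e)
        e = score
    else:
        total = e[d]
else:
    d = score[score]
e = 1 // 59
d = 31 <= score
e = 32 + 59
e = e * (e // 33)
handle(total)
if 37 == total >= total:
    if 14 <= d != score:
        emit(4)
        log(score)
    score = score % e % e

10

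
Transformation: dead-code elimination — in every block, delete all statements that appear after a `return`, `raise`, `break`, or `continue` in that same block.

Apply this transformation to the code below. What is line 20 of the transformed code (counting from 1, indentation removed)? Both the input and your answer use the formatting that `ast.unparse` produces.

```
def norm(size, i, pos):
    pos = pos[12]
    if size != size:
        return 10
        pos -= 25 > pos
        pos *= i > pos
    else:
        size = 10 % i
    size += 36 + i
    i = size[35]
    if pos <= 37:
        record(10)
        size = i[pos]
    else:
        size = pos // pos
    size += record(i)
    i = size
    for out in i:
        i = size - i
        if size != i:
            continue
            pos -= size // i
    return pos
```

Transformed code:
def norm(size, i, pos):
    pos = pos[12]
    if size != size:
        return 10
    else:
        size = 10 % i
    size += 36 + i
    i = size[35]
    if pos <= 37:
        record(10)
        size = i[pos]
    else:
        size = pos // pos
    size += record(i)
    i = size
    for out in i:
        i = size - i
        if size != i:
            continue
    return pos

return pos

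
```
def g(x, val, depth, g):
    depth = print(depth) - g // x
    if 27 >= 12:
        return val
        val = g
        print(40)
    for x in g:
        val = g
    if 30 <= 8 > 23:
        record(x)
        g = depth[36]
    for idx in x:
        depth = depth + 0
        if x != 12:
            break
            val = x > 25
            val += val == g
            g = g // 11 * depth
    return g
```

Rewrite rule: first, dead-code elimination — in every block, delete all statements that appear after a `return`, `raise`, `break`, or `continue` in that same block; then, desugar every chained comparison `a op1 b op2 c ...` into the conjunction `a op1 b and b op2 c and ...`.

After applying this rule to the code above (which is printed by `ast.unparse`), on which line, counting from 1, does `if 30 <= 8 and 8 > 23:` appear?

7

Transformed code:
def g(x, val, depth, g):
    depth = print(depth) - g // x
    if 27 >= 12:
        return val
    for x in g:
        val = g
    if 30 <= 8 and 8 > 23:
        record(x)
        g = depth[36]
    for idx in x:
        depth = depth + 0
        if x != 12:
            break
    return g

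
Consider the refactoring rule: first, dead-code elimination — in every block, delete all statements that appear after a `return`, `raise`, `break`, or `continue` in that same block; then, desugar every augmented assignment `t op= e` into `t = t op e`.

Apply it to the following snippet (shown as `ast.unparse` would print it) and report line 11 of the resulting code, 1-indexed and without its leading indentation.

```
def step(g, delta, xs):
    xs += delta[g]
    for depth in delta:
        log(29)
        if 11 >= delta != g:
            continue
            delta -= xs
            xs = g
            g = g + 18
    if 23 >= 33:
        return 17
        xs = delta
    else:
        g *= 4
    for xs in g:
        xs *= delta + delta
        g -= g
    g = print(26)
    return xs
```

for xs in g:

Transformed code:
def step(g, delta, xs):
    xs = xs + delta[g]
    for depth in delta:
        log(29)
        if 11 >= delta != g:
            continue
    if 23 >= 33:
        return 17
    else:
        g = g * 4
    for xs in g:
        xs = xs * (delta + delta)
        g = g - g
    g = print(26)
    return xs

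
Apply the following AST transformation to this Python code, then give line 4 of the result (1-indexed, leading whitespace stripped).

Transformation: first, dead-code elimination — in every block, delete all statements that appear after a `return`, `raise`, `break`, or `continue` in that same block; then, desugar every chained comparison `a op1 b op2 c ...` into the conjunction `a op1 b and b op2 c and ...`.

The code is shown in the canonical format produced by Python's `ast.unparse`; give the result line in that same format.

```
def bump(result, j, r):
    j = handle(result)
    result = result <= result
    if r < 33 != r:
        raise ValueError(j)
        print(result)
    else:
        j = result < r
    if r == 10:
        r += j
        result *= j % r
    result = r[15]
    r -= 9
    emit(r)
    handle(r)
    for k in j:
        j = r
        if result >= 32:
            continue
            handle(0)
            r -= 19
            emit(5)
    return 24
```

Transformed code:
def bump(result, j, r):
    j = handle(result)
    result = result <= result
    if r < 33 and 33 != r:
        raise ValueError(j)
    else:
        j = result < r
    if r == 10:
        r += j
        result *= j % r
    result = r[15]
    r -= 9
    emit(r)
    handle(r)
    for k in j:
        j = r
        if result >= 32:
            continue
    return 24

if r < 33 and 33 != r:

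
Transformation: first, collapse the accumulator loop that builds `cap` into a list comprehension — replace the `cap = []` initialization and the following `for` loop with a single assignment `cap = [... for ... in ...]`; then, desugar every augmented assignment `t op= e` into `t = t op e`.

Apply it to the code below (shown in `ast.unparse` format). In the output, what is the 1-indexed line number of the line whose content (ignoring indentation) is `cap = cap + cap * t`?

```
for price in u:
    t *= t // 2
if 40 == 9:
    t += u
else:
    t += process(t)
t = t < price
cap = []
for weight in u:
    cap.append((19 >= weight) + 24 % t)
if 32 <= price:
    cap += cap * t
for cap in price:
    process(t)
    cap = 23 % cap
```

10

Transformed code:
for price in u:
    t = t * (t // 2)
if 40 == 9:
    t = t + u
else:
    t = t + process(t)
t = t < price
cap = [(19 >= weight) + 24 % t for weight in u]
if 32 <= price:
    cap = cap + cap * t
for cap in price:
    process(t)
    cap = 23 % cap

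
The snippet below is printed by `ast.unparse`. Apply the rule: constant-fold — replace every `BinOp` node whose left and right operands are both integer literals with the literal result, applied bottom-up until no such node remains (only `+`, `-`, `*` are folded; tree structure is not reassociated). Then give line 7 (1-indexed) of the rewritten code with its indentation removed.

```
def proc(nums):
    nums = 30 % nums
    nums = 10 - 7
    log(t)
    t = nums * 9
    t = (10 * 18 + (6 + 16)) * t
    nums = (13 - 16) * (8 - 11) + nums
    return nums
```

Transformed code:
def proc(nums):
    nums = 30 % nums
    nums = 3
    log(t)
    t = nums * 9
    t = 202 * t
    nums = 9 + nums
    return nums

nums = 9 + nums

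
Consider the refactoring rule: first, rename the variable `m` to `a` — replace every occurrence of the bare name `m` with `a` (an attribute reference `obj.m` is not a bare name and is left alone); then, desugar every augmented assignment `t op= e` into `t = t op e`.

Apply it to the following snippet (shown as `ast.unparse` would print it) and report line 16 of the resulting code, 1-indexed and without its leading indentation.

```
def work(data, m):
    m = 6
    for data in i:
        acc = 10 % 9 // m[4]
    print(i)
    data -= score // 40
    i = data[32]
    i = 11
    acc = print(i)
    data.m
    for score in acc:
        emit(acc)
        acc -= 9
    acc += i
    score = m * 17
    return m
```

return a

Transformed code:
def work(data, a):
    a = 6
    for data in i:
        acc = 10 % 9 // a[4]
    print(i)
    data = data - score // 40
    i = data[32]
    i = 11
    acc = print(i)
    data.m
    for score in acc:
        emit(acc)
        acc = acc - 9
    acc = acc + i
    score = a * 17
    return a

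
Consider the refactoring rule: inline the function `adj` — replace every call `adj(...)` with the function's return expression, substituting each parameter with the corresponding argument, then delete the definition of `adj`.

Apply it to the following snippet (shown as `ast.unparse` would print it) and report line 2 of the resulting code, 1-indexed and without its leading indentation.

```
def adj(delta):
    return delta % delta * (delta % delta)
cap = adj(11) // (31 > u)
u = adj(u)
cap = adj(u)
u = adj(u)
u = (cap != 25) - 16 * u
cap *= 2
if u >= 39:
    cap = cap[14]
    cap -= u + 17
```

Transformed code:
cap = 11 % 11 * (11 % 11) // (31 > u)
u = u % u * (u % u)
cap = u % u * (u % u)
u = u % u * (u % u)
u = (cap != 25) - 16 * u
cap *= 2
if u >= 39:
    cap = cap[14]
    cap -= u + 17

u = u % u * (u % u)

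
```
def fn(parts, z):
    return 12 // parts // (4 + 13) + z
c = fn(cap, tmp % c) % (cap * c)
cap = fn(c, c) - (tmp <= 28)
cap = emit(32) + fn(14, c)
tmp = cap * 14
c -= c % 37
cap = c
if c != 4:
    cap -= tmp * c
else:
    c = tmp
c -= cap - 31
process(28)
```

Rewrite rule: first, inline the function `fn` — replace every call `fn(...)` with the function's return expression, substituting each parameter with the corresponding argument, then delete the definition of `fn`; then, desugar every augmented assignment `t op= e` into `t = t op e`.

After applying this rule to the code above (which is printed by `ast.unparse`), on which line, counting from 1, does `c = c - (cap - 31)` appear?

Transformed code:
c = (12 // cap // (4 + 13) + tmp % c) % (cap * c)
cap = 12 // c // (4 + 13) + c - (tmp <= 28)
cap = emit(32) + (12 // 14 // (4 + 13) + c)
tmp = cap * 14
c = c - c % 37
cap = c
if c != 4:
    cap = cap - tmp * c
else:
    c = tmp
c = c - (cap - 31)
process(28)

11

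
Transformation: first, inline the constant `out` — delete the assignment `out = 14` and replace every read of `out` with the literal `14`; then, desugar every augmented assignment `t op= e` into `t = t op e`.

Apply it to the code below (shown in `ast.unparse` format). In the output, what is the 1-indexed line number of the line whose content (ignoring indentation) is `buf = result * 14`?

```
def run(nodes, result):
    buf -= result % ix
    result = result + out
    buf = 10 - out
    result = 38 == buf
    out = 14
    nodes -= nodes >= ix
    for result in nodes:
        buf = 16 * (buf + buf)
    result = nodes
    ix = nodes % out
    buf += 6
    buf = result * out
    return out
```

Transformed code:
def run(nodes, result):
    buf = buf - result % ix
    result = result + 14
    buf = 10 - 14
    result = 38 == buf
    nodes = nodes - (nodes >= ix)
    for result in nodes:
        buf = 16 * (buf + buf)
    result = nodes
    ix = nodes % 14
    buf = buf + 6
    buf = result * 14
    return 14

12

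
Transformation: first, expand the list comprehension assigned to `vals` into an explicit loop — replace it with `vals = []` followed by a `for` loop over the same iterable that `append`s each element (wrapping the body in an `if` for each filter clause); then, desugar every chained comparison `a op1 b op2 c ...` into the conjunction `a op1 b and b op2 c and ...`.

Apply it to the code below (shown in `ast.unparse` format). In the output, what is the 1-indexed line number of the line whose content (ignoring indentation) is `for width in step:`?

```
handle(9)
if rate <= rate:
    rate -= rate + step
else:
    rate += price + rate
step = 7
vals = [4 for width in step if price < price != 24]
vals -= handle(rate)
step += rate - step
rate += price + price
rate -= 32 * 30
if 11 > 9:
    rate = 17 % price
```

Transformed code:
handle(9)
if rate <= rate:
    rate -= rate + step
else:
    rate += price + rate
step = 7
vals = []
for width in step:
    if price < price and price != 24:
        vals.append(4)
vals -= handle(rate)
step += rate - step
rate += price + price
rate -= 32 * 30
if 11 > 9:
    rate = 17 % price

8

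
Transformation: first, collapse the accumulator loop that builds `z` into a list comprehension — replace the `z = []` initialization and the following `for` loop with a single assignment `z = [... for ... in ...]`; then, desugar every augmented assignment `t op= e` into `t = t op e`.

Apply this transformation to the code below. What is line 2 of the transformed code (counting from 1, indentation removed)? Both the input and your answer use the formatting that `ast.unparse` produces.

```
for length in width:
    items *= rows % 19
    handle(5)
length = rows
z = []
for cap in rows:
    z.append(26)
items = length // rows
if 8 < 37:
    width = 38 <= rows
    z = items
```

Transformed code:
for length in width:
    items = items * (rows % 19)
    handle(5)
length = rows
z = [26 for cap in rows]
items = length // rows
if 8 < 37:
    width = 38 <= rows
    z = items

items = items * (rows % 19)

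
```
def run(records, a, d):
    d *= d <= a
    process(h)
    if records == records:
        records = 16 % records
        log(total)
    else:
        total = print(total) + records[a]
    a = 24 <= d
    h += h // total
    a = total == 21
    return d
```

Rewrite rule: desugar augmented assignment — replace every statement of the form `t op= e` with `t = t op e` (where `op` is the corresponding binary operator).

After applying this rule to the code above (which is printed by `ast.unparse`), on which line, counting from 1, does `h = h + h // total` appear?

10

Transformed code:
def run(records, a, d):
    d = d * (d <= a)
    process(h)
    if records == records:
        records = 16 % records
        log(total)
    else:
        total = print(total) + records[a]
    a = 24 <= d
    h = h + h // total
    a = total == 21
    return d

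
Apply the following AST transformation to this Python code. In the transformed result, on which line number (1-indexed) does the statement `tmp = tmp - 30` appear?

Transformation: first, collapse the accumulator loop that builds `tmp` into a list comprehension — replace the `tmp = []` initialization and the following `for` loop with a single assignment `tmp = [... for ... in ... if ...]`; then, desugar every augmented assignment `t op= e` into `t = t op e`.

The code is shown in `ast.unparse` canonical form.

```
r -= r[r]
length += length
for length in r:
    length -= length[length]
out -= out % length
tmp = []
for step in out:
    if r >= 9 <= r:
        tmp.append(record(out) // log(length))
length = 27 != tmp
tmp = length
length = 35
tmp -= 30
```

10

Transformed code:
r = r - r[r]
length = length + length
for length in r:
    length = length - length[length]
out = out - out % length
tmp = [record(out) // log(length) for step in out if r >= 9 <= r]
length = 27 != tmp
tmp = length
length = 35
tmp = tmp - 30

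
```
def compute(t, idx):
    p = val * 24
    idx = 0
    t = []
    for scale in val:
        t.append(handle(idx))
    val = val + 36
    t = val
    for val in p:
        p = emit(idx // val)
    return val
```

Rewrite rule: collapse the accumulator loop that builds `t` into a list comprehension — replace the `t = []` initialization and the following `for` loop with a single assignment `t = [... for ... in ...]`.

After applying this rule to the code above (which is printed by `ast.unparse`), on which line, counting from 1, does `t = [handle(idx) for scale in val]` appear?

Transformed code:
def compute(t, idx):
    p = val * 24
    idx = 0
    t = [handle(idx) for scale in val]
    val = val + 36
    t = val
    for val in p:
        p = emit(idx // val)
    return val

4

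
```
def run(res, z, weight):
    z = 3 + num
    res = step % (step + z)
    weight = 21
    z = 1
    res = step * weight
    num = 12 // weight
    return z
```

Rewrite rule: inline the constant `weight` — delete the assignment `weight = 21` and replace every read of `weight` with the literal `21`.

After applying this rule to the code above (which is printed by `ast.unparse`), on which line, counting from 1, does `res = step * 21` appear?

5

Transformed code:
def run(res, z, weight):
    z = 3 + num
    res = step % (step + z)
    z = 1
    res = step * 21
    num = 12 // 21
    return z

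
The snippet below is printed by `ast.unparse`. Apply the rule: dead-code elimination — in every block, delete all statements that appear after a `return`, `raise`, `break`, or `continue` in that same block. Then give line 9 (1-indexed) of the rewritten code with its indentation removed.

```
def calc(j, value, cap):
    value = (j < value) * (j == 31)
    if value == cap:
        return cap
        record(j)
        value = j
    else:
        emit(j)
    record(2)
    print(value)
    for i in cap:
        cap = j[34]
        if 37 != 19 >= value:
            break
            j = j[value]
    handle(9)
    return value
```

for i in cap:

Transformed code:
def calc(j, value, cap):
    value = (j < value) * (j == 31)
    if value == cap:
        return cap
    else:
        emit(j)
    record(2)
    print(value)
    for i in cap:
        cap = j[34]
        if 37 != 19 >= value:
            break
    handle(9)
    return value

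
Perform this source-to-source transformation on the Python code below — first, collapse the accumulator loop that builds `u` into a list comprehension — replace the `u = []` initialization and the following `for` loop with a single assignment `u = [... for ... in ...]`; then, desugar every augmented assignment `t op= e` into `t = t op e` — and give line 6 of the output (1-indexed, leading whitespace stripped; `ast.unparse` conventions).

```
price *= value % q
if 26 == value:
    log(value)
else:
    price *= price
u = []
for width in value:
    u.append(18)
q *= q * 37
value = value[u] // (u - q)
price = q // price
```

Transformed code:
price = price * (value % q)
if 26 == value:
    log(value)
else:
    price = price * price
u = [18 for width in value]
q = q * (q * 37)
value = value[u] // (u - q)
price = q // price

u = [18 for width in value]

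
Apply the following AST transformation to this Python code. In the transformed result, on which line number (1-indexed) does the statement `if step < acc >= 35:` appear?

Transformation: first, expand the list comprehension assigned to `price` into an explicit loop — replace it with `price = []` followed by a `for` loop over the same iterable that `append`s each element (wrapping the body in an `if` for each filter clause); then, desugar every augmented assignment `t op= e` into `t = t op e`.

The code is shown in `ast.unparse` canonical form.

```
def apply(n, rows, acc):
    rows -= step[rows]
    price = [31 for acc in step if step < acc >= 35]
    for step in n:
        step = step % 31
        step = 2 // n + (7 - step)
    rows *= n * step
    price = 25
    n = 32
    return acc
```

Transformed code:
def apply(n, rows, acc):
    rows = rows - step[rows]
    price = []
    for acc in step:
        if step < acc >= 35:
            price.append(31)
    for step in n:
        step = step % 31
        step = 2 // n + (7 - step)
    rows = rows * (n * step)
    price = 25
    n = 32
    return acc

5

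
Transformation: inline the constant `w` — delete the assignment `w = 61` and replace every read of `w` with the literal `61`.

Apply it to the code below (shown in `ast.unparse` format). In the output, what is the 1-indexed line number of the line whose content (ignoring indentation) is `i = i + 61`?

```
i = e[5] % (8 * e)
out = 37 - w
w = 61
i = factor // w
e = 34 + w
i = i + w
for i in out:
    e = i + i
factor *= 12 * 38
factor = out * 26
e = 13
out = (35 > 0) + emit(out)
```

Transformed code:
i = e[5] % (8 * e)
out = 37 - 61
i = factor // 61
e = 34 + 61
i = i + 61
for i in out:
    e = i + i
factor *= 12 * 38
factor = out * 26
e = 13
out = (35 > 0) + emit(out)

5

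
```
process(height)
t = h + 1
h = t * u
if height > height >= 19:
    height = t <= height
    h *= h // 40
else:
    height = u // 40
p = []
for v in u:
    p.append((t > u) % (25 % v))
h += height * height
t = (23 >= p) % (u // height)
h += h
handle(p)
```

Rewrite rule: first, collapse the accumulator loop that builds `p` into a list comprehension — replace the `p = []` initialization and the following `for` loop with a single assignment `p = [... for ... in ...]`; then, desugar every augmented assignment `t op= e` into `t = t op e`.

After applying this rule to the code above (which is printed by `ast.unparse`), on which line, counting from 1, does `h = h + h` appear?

Transformed code:
process(height)
t = h + 1
h = t * u
if height > height >= 19:
    height = t <= height
    h = h * (h // 40)
else:
    height = u // 40
p = [(t > u) % (25 % v) for v in u]
h = h + height * height
t = (23 >= p) % (u // height)
h = h + h
handle(p)

12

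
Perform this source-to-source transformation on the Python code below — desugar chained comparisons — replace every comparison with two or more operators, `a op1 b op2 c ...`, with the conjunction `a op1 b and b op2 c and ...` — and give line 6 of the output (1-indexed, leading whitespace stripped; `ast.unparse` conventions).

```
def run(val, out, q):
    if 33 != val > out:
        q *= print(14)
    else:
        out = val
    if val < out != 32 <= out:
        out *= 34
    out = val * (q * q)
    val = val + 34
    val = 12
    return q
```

Transformed code:
def run(val, out, q):
    if 33 != val and val > out:
        q *= print(14)
    else:
        out = val
    if val < out and out != 32 and (32 <= out):
        out *= 34
    out = val * (q * q)
    val = val + 34
    val = 12
    return q

if val < out and out != 32 and (32 <= out):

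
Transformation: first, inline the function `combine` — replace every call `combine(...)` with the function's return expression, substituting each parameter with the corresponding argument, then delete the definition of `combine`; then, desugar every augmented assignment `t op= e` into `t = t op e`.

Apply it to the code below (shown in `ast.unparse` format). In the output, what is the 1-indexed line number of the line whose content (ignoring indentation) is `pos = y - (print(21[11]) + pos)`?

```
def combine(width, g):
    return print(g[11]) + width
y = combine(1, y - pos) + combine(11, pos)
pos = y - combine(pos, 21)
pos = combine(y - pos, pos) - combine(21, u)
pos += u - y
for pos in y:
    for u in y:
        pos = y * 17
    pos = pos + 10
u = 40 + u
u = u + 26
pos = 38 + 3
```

Transformed code:
y = print((y - pos)[11]) + 1 + (print(pos[11]) + 11)
pos = y - (print(21[11]) + pos)
pos = print(pos[11]) + (y - pos) - (print(u[11]) + 21)
pos = pos + (u - y)
for pos in y:
    for u in y:
        pos = y * 17
    pos = pos + 10
u = 40 + u
u = u + 26
pos = 38 + 3

2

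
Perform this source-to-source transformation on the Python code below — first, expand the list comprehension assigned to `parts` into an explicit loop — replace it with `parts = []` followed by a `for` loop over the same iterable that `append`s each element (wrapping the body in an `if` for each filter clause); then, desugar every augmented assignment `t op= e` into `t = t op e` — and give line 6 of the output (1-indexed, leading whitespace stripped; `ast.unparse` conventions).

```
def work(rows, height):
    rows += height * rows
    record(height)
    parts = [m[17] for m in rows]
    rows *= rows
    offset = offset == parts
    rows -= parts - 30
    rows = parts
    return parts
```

Transformed code:
def work(rows, height):
    rows = rows + height * rows
    record(height)
    parts = []
    for m in rows:
        parts.append(m[17])
    rows = rows * rows
    offset = offset == parts
    rows = rows - (parts - 30)
    rows = parts
    return parts

parts.append(m[17])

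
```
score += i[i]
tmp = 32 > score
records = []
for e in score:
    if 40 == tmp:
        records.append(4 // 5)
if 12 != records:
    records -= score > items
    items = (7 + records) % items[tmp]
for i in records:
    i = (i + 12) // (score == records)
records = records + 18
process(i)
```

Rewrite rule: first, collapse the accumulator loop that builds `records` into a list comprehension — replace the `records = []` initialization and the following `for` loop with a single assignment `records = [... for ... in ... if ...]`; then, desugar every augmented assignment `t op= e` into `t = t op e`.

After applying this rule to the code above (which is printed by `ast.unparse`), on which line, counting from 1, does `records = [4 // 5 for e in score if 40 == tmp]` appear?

Transformed code:
score = score + i[i]
tmp = 32 > score
records = [4 // 5 for e in score if 40 == tmp]
if 12 != records:
    records = records - (score > items)
    items = (7 + records) % items[tmp]
for i in records:
    i = (i + 12) // (score == records)
records = records + 18
process(i)

3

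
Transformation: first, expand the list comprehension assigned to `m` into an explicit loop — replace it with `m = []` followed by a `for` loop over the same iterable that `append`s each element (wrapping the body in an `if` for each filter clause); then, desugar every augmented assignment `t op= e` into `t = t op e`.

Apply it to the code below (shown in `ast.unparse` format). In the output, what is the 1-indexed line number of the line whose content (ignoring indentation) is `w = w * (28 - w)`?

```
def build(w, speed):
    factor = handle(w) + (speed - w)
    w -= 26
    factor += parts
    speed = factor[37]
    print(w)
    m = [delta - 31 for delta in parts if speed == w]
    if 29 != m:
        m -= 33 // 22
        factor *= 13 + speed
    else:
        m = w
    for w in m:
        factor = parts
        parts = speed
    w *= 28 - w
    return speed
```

Transformed code:
def build(w, speed):
    factor = handle(w) + (speed - w)
    w = w - 26
    factor = factor + parts
    speed = factor[37]
    print(w)
    m = []
    for delta in parts:
        if speed == w:
            m.append(delta - 31)
    if 29 != m:
        m = m - 33 // 22
        factor = factor * (13 + speed)
    else:
        m = w
    for w in m:
        factor = parts
        parts = speed
    w = w * (28 - w)
    return speed

19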